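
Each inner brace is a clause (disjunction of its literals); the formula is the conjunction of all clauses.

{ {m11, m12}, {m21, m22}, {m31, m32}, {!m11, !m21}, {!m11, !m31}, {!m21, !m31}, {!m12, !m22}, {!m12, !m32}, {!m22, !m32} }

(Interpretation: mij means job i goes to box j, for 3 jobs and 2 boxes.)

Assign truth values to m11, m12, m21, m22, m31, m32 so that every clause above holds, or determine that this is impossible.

UNSATISFIABLE

Case m11 = true:
(!m21) alone gives m21 = false.
(m22) alone gives m22 = true.
(!m31) alone gives m31 = false.
(m32) alone gives m32 = true.
Now (!m32) is unsatisfied and unit — conflict.
Backtrack on m11: now try m11 = false.
(m12) alone gives m12 = true.
(!m22) alone gives m22 = false.
(m21) alone gives m21 = true.
(!m31) alone gives m31 = false.
(m32) alone gives m32 = true.
Now (!m32) is unsatisfied and unit — conflict.
Neither m11 = true nor m11 = false works.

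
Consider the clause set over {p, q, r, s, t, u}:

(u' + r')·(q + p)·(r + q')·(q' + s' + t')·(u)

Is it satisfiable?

Yes

Unit clause (u) forces u = 1.
Unit clause (r') forces r = 0.
Unit clause (q') forces q = 0.
Unit clause (p) forces p = 1.
No clause remains; s, t are free.
A satisfying assignment: p ↦ 1; q ↦ 0; r ↦ 0; s ↦ 1; t ↦ 0; u ↦ 1.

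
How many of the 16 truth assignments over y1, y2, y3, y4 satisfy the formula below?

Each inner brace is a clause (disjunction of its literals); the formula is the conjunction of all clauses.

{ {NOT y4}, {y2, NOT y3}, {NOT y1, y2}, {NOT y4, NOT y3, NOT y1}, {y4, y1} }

There are 2^4 = 16 truth assignments over (y1, y2, y3, y4).
Split on y4. With y4 = true, the clauses containing y4 are satisfied and NOT y4 drops from the rest; 0 of the 2^3 = 8 assignments to the other variables satisfy what remains.
With y4 = false, by the same count on the reduced clause set, 2 assignments work.
Total: 0 + 2 = 2.

2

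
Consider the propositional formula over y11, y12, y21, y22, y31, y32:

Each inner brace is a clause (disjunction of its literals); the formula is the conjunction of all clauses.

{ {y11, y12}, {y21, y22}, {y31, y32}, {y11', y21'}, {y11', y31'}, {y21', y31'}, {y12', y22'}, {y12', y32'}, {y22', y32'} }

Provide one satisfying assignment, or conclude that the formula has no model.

UNSATISFIABLE

Branch on y11: set y11 = 1.
The clause (y21') is unit, so y21 = 0.
The clause (y22) is unit, so y22 = 1.
The clause (y31') is unit, so y31 = 0.
The clause (y32) is unit, so y32 = 1.
But (y32') is also a unit clause — contradiction.
That branch fails; take y11 = 0 instead.
The clause (y12) is unit, so y12 = 1.
The clause (y22') is unit, so y22 = 0.
The clause (y21) is unit, so y21 = 1.
The clause (y31') is unit, so y31 = 0.
The clause (y32) is unit, so y32 = 1.
But (y32') is also a unit clause — contradiction.
Both values of y11 lead to a conflict.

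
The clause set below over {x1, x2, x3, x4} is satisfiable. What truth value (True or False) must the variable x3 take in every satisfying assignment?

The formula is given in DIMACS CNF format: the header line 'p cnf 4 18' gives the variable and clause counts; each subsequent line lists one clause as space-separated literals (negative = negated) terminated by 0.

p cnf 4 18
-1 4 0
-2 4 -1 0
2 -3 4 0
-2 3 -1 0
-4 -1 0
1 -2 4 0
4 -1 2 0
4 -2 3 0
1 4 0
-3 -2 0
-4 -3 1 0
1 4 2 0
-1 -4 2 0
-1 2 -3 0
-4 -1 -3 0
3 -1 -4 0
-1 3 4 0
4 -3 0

False

Suppose x3 = True.
(¬x2) alone gives x2 = False.
(x4) alone gives x4 = True.
(¬x1) alone gives x1 = False.
That conflicts with the unit clause (x1).
So every satisfying assignment has x3 = False.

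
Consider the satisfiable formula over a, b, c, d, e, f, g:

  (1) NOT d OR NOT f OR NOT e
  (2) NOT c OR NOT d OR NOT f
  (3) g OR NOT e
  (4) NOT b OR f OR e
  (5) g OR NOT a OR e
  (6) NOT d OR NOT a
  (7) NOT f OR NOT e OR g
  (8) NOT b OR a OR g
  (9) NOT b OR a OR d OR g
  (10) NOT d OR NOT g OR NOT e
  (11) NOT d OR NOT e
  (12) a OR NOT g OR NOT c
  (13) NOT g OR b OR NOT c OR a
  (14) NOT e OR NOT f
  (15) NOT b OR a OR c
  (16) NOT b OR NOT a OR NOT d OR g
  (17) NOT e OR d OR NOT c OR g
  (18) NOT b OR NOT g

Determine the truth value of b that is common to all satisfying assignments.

False

Suppose b = true.
Unit clause (NOT g) forces g = false.
Unit clause (NOT e) forces e = false.
Unit clause (f) forces f = true.
Unit clause (NOT a) forces a = false.
But (a) is also a unit clause — contradiction.
So every satisfying assignment has b = False.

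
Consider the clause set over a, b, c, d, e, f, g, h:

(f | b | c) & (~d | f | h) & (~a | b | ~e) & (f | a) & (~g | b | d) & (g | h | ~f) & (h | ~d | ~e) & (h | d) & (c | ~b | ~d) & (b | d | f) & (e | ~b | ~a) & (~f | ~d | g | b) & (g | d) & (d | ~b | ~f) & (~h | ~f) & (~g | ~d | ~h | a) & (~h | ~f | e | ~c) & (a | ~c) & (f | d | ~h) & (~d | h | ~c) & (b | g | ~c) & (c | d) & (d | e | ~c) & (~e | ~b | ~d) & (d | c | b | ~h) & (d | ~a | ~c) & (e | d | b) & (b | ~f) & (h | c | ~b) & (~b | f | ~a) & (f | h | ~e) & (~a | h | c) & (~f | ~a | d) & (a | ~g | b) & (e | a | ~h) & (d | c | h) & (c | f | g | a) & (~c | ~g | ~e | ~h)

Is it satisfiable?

Satisfiable

Suppose f = 0.
(a) alone gives a = 1.
(~b) alone gives b = 0.
(c) alone gives c = 1.
(~e) alone gives e = 0.
(d) alone gives d = 1.
(h) alone gives h = 1.
(g) alone gives g = 1.
All clauses are satisfied.
A satisfying assignment: a=1; b=0; c=1; d=1; e=0; f=0; g=1; h=1.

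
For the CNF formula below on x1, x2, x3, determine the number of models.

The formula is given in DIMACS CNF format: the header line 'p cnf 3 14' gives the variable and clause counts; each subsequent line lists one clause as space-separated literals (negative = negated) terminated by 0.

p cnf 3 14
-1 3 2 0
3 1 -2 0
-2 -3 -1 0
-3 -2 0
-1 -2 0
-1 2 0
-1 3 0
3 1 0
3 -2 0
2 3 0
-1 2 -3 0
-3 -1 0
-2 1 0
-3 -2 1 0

1

There are 2^3 = 8 truth assignments over (x1, x2, x3).
Check each against the 14 clauses (columns in the order x1, x2, x3):
  F F F  ✗ fails (x3 ∨ x1)
  F F T  ✓ satisfies all
  F T F  ✗ fails (x3 ∨ x1 ∨ ¬x2)
  F T T  ✗ fails (¬x3 ∨ ¬x2)
  T F F  ✗ fails (¬x1 ∨ x3 ∨ x2)
  T F T  ✗ fails (¬x1 ∨ x2)
  T T F  ✗ fails (¬x1 ∨ ¬x2)
  T T T  ✗ fails (¬x2 ∨ ¬x3 ∨ ¬x1)
1 of the 8 rows is a model.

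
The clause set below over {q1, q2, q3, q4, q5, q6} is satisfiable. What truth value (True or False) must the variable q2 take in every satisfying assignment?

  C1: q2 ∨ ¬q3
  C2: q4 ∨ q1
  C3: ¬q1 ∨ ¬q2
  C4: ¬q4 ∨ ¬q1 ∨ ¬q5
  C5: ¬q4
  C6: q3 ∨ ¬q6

False

Suppose q2 = True.
(¬q1) alone gives q1 = False.
(q4) alone gives q4 = True.
Now (¬q4) is unsatisfied and unit — conflict.
So every satisfying assignment has q2 = False.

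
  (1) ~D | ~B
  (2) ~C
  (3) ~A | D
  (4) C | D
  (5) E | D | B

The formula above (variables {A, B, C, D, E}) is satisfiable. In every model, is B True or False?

Suppose B = 1.
(~D) alone gives D = 0.
(~C) alone gives C = 0.
Now (C) is unsatisfied and unit — conflict.
So every satisfying assignment has B = False.

False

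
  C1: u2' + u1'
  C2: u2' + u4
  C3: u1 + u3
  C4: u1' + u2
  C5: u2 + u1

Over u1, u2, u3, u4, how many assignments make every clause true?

There are 2^4 = 16 truth assignments over (u1, u2, u3, u4).
Check each against the 5 clauses (columns in the order u1, u2, u3, u4):
  F F F F  ✗ fails (u1 + u3)
  F F F T  ✗ fails (u1 + u3)
  F F T F  ✗ fails (u2 + u1)
  F F T T  ✗ fails (u2 + u1)
  F T F F  ✗ fails (u2' + u4)
  F T F T  ✗ fails (u1 + u3)
  F T T F  ✗ fails (u2' + u4)
  F T T T  ✓ satisfies all
  T F F F  ✗ fails (u1' + u2)
  T F F T  ✗ fails (u1' + u2)
  T F T F  ✗ fails (u1' + u2)
  T F T T  ✗ fails (u1' + u2)
  T T F F  ✗ fails (u2' + u1')
  T T F T  ✗ fails (u2' + u1')
  T T T F  ✗ fails (u2' + u1')
  T T T T  ✗ fails (u2' + u1')
1 of the 16 rows is a model.

1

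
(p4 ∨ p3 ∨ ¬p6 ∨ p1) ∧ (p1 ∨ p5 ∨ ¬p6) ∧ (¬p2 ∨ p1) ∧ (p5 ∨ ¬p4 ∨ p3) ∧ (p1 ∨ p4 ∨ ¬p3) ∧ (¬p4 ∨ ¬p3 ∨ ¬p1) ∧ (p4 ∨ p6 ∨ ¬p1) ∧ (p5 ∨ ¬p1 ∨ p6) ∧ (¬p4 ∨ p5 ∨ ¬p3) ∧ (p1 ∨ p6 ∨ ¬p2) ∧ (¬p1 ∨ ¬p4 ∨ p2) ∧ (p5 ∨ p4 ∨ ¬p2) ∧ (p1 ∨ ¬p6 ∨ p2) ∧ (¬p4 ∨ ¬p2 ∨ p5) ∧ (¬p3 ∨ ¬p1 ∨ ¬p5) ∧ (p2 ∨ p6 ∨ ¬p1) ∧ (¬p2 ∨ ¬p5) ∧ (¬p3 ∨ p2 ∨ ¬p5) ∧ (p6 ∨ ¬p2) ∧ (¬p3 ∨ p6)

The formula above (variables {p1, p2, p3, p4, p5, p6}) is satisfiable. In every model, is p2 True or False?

False

Suppose p2 = True.
(p1) alone gives p1 = True.
(¬p5) alone gives p5 = False.
(p6) alone gives p6 = True.
(p4) alone gives p4 = True.
But (¬p4) is also a unit clause — contradiction.
So every satisfying assignment has p2 = False.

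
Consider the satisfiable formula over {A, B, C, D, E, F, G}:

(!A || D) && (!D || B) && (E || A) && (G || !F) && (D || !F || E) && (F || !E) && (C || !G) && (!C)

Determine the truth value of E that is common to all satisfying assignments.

Suppose E = true.
Unit clause (F) forces F = true.
Unit clause (G) forces G = true.
Unit clause (C) forces C = true.
Now (!C) is unsatisfied and unit — conflict.
So every satisfying assignment has E = False.

False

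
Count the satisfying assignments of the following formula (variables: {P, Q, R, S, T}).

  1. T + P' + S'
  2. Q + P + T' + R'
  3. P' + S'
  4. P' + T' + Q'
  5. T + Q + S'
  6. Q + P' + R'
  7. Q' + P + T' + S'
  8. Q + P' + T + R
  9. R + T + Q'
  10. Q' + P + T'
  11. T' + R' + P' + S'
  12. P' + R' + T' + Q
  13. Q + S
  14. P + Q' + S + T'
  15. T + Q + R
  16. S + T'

4

There are 2^5 = 32 truth assignments over (P, Q, R, S, T).
Split on T. With T = 1, the clauses containing T are satisfied and T' drops from the rest; 1 of the 2^4 = 16 assignments to the other variables satisfy what remains.
With T = 0, by the same count on the reduced clause set, 3 assignments work.
Total: 1 + 3 = 4.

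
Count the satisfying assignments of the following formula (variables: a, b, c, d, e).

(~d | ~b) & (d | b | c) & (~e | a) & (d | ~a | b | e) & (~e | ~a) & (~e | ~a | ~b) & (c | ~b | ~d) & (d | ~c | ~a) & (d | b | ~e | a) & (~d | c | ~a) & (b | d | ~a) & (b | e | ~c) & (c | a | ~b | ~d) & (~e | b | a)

4

There are 2^5 = 32 truth assignments over (a, b, c, d, e).
Split on e. With e = 1, the clauses containing e are satisfied and ~e drops from the rest; 0 of the 2^4 = 16 assignments to the other variables satisfy what remains.
With e = 0, by the same count on the reduced clause set, 4 assignments work.
Total: 0 + 4 = 4.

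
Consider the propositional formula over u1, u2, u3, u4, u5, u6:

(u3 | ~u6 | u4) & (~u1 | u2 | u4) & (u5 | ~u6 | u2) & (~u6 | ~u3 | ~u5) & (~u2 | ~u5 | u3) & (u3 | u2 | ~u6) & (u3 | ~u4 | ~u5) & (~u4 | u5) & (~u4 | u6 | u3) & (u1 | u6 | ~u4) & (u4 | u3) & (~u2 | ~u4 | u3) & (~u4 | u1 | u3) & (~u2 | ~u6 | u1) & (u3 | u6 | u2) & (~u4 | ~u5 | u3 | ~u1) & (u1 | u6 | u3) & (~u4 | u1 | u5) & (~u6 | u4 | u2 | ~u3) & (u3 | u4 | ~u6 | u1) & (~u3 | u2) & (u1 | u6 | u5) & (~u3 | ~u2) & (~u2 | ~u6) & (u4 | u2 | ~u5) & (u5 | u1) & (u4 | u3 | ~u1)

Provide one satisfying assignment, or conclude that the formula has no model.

UNSATISFIABLE

Case u4 = 0:
(u3) alone gives u3 = 1.
(u2) alone gives u2 = 1.
That conflicts with the unit clause (~u2).
Undo u4 and try u4 = 1.
(u5) alone gives u5 = 1.
(u3) alone gives u3 = 1.
(~u6) alone gives u6 = 0.
(u1) alone gives u1 = 1.
(u2) alone gives u2 = 1.
That conflicts with the unit clause (~u2).
Both values of u4 lead to a conflict.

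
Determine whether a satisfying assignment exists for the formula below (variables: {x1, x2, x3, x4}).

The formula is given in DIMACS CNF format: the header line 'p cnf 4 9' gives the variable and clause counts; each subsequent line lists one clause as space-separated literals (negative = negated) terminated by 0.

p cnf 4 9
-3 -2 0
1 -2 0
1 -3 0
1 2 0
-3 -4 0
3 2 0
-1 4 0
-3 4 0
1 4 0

Yes, satisfiable

Try x3 = False.
(x2) alone gives x2 = True.
(x1) alone gives x1 = True.
(x4) alone gives x4 = True.
All clauses are satisfied.
A satisfying assignment: x1 ↦ True,  x2 ↦ True,  x3 ↦ False,  x4 ↦ True.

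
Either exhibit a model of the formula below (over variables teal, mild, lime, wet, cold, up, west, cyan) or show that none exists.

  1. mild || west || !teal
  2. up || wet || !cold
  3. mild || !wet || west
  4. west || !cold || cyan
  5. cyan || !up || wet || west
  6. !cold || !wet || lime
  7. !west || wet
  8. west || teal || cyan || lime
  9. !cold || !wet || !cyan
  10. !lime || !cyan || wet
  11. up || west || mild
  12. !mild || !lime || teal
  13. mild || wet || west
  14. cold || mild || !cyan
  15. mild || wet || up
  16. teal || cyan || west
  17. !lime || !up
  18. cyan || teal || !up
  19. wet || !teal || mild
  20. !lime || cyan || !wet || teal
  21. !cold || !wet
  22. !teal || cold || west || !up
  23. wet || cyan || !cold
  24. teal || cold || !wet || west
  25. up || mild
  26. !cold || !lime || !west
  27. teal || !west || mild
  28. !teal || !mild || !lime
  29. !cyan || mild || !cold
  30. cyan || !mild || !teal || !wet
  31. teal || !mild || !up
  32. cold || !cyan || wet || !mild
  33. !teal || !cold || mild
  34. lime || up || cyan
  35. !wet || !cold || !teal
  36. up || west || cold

Case west = true:
From the singleton clause (wet), wet = true.
From the singleton clause (!cold), cold = false.
Case mild = true:
Case lime = false:
Case cyan = true:
Case teal = false:
From the singleton clause (!up), up = false.
All clauses are satisfied.

teal ↦ false,  mild ↦ true,  lime ↦ false,  wet ↦ true,  cold ↦ false,  up ↦ false,  west ↦ true,  cyan ↦ true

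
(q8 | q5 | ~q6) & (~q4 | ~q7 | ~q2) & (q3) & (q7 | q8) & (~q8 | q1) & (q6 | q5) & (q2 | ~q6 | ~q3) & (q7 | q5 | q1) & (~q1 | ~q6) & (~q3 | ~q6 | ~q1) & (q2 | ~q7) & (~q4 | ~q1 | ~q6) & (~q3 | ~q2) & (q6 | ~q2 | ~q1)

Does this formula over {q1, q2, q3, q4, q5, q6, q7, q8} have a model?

From the singleton clause (q3), q3 = 1.
From the singleton clause (~q2), q2 = 0.
From the singleton clause (~q6), q6 = 0.
From the singleton clause (q5), q5 = 1.
From the singleton clause (~q7), q7 = 0.
From the singleton clause (q8), q8 = 1.
From the singleton clause (q1), q1 = 1.
No clause remains; q4 is free.
A satisfying assignment: q1=1,  q2=0,  q3=1,  q4=1,  q5=1,  q6=0,  q7=0,  q8=1.

Satisfiable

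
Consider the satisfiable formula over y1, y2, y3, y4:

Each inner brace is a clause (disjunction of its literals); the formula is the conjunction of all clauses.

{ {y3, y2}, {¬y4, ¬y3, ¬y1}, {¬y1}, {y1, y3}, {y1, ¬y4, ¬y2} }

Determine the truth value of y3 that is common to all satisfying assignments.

Suppose y3 = False.
The clause (y2) is unit, so y2 = True.
The clause (¬y1) is unit, so y1 = False.
But (y1) is also a unit clause — contradiction.
So every satisfying assignment has y3 = True.

True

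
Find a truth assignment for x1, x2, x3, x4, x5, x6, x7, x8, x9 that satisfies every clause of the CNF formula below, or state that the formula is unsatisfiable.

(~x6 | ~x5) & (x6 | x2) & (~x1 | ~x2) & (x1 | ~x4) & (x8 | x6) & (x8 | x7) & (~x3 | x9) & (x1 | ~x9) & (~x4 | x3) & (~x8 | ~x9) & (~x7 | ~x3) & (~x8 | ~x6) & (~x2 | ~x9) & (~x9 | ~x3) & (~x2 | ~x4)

x1: 0; x2: 0; x3: 0; x4: 0; x5: 0; x6: 1; x7: 1; x8: 0; x9: 0

Branch on x6: set x6 = 1.
From the singleton clause (~x5), x5 = 0.
From the singleton clause (~x8), x8 = 0.
From the singleton clause (x7), x7 = 1.
From the singleton clause (~x3), x3 = 0.
From the singleton clause (~x4), x4 = 0.
Branch on x1: set x1 = 0.
From the singleton clause (~x9), x9 = 0.
No clause remains; x2 is free.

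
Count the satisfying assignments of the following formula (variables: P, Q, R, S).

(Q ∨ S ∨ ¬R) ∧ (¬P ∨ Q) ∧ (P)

4

There are 2^4 = 16 truth assignments over (P, Q, R, S).
Check each against the 3 clauses (columns in the order P, Q, R, S):
  F F F F  ✗ fails (P)
  F F F T  ✗ fails (P)
  F F T F  ✗ fails (Q ∨ S ∨ ¬R)
  F F T T  ✗ fails (P)
  F T F F  ✗ fails (P)
  F T F T  ✗ fails (P)
  F T T F  ✗ fails (P)
  F T T T  ✗ fails (P)
  T F F F  ✗ fails (¬P ∨ Q)
  T F F T  ✗ fails (¬P ∨ Q)
  T F T F  ✗ fails (Q ∨ S ∨ ¬R)
  T F T T  ✗ fails (¬P ∨ Q)
  T T F F  ✓ satisfies all
  T T F T  ✓ satisfies all
  T T T F  ✓ satisfies all
  T T T T  ✓ satisfies all
4 of the 16 rows are models.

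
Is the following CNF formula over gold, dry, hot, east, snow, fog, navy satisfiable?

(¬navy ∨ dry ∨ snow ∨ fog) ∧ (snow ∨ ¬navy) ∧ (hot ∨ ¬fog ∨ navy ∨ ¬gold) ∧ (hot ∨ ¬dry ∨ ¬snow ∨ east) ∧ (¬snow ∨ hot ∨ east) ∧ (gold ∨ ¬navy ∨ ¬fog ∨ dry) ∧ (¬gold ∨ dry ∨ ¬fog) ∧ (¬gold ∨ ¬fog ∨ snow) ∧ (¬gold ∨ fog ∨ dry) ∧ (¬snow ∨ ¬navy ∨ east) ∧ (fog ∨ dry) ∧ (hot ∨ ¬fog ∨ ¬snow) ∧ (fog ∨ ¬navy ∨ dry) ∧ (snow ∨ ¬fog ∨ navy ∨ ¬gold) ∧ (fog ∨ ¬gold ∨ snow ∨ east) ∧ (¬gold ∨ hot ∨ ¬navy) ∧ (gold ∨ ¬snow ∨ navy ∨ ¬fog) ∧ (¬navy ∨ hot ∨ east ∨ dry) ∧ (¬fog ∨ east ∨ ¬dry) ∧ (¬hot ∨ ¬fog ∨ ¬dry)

Yes

Branch on snow: set snow = False.
(¬navy) alone gives navy = False.
Branch on gold: set gold = False.
Branch on fog: set fog = False.
(dry) alone gives dry = True.
No clause remains; hot, east are free.
A satisfying assignment: gold ↦ False, dry ↦ True, hot ↦ False, east ↦ False, snow ↦ False, fog ↦ False, navy ↦ False.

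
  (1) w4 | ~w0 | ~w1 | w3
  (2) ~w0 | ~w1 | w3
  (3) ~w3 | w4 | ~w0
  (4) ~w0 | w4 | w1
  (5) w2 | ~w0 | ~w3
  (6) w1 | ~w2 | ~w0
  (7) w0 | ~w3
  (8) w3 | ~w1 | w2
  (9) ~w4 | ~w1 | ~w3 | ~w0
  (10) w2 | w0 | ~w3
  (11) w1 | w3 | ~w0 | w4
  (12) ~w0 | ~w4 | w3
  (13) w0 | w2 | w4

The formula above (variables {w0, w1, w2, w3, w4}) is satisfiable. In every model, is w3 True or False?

Suppose w3 = 1.
From the singleton clause (w0), w0 = 1.
From the singleton clause (w4), w4 = 1.
From the singleton clause (w2), w2 = 1.
From the singleton clause (w1), w1 = 1.
That conflicts with the unit clause (~w1).
So every satisfying assignment has w3 = False.

False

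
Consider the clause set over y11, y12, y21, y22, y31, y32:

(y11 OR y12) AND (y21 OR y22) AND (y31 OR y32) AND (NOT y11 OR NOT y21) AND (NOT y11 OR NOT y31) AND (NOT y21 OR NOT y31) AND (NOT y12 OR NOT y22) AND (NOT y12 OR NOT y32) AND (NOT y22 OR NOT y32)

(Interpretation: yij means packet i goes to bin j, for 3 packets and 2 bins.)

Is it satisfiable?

Try y11 = true.
From the singleton clause (NOT y21), y21 = false.
From the singleton clause (y22), y22 = true.
From the singleton clause (NOT y31), y31 = false.
From the singleton clause (y32), y32 = true.
Now (NOT y32) is unsatisfied and unit — conflict.
Backtrack on y11: now try y11 = false.
From the singleton clause (y12), y12 = true.
From the singleton clause (NOT y22), y22 = false.
From the singleton clause (y21), y21 = true.
From the singleton clause (NOT y31), y31 = false.
From the singleton clause (y32), y32 = true.
Now (NOT y32) is unsatisfied and unit — conflict.
Either choice for y11 ends in contradiction.
No assignment satisfies every clause.

No, unsatisfiable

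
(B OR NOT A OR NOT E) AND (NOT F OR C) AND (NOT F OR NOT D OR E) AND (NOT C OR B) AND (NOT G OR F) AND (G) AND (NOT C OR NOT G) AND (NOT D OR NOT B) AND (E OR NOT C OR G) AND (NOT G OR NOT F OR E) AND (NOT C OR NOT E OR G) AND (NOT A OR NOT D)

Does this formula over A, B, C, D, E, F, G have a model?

Unit clause (G) forces G = true.
Unit clause (F) forces F = true.
Unit clause (C) forces C = true.
Now (NOT C) is unsatisfied and unit — conflict.
No assignment satisfies every clause.

No, unsatisfiable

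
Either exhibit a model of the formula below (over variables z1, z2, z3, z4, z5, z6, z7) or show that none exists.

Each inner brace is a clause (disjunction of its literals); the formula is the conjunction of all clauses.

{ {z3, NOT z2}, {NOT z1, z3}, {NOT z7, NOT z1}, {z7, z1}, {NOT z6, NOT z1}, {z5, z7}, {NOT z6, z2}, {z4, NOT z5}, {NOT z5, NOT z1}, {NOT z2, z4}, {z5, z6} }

Branch on z3: set z3 = true.
Branch on z7: set z7 = true.
From the singleton clause (NOT z1), z1 = false.
Branch on z6: set z6 = true.
From the singleton clause (z2), z2 = true.
From the singleton clause (z4), z4 = true.
All clauses hold; z5 can take either value.

z1=false; z2=true; z3=true; z4=true; z5=false; z6=true; z7=true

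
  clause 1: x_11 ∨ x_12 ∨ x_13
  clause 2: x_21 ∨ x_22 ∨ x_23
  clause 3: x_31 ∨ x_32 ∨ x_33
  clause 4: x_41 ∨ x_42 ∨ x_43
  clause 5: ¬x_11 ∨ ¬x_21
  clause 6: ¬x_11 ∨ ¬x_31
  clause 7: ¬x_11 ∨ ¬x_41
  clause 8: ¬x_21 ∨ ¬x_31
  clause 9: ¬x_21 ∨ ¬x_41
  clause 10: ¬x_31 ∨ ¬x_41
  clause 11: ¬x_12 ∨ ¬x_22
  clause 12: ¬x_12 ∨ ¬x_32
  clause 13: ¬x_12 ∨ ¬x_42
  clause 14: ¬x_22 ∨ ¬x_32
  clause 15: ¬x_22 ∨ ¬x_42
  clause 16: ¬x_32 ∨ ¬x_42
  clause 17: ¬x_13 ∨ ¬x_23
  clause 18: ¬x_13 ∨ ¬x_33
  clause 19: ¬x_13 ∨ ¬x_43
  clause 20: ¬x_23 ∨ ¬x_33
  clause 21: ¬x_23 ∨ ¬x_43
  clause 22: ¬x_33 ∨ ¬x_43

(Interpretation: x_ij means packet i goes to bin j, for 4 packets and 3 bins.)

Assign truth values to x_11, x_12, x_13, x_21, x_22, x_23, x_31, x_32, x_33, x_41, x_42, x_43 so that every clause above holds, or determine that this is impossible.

UNSATISFIABLE

Suppose x_11 = False.
Suppose x_12 = True.
The clause (¬x_22) is unit, so x_22 = False.
The clause (¬x_32) is unit, so x_32 = False.
The clause (¬x_42) is unit, so x_42 = False.
Suppose x_21 = True.
The clause (¬x_31) is unit, so x_31 = False.
The clause (x_33) is unit, so x_33 = True.
The clause (¬x_41) is unit, so x_41 = False.
The clause (x_43) is unit, so x_43 = True.
But (¬x_43) is also a unit clause — contradiction.
So x_21 must be the other value — set x_21 = False.
The clause (x_23) is unit, so x_23 = True.
The clause (¬x_13) is unit, so x_13 = False.
The clause (¬x_33) is unit, so x_33 = False.
The clause (x_31) is unit, so x_31 = True.
The clause (¬x_41) is unit, so x_41 = False.
The clause (x_43) is unit, so x_43 = True.
But (¬x_43) is also a unit clause — contradiction.
Either choice for x_21 ends in contradiction.
So x_12 must be the other value — set x_12 = False.
The clause (x_13) is unit, so x_13 = True.
The clause (¬x_23) is unit, so x_23 = False.
The clause (¬x_33) is unit, so x_33 = False.
The clause (¬x_43) is unit, so x_43 = False.
Suppose x_21 = True.
The clause (¬x_31) is unit, so x_31 = False.
The clause (x_32) is unit, so x_32 = True.
The clause (¬x_41) is unit, so x_41 = False.
The clause (x_42) is unit, so x_42 = True.
But (¬x_42) is also a unit clause — contradiction.
So x_21 must be the other value — set x_21 = False.
The clause (x_22) is unit, so x_22 = True.
The clause (¬x_32) is unit, so x_32 = False.
The clause (x_31) is unit, so x_31 = True.
The clause (¬x_41) is unit, so x_41 = False.
The clause (x_42) is unit, so x_42 = True.
But (¬x_42) is also a unit clause — contradiction.
Either choice for x_21 ends in contradiction.
Either choice for x_12 ends in contradiction.
So x_11 must be the other value — set x_11 = True.
The clause (¬x_21) is unit, so x_21 = False.
The clause (¬x_31) is unit, so x_31 = False.
The clause (¬x_41) is unit, so x_41 = False.
Suppose x_22 = True.
The clause (¬x_12) is unit, so x_12 = False.
The clause (¬x_32) is unit, so x_32 = False.
The clause (x_33) is unit, so x_33 = True.
The clause (¬x_42) is unit, so x_42 = False.
The clause (x_43) is unit, so x_43 = True.
But (¬x_43) is also a unit clause — contradiction.
So x_22 must be the other value — set x_22 = False.
The clause (x_23) is unit, so x_23 = True.
The clause (¬x_13) is unit, so x_13 = False.
The clause (¬x_33) is unit, so x_33 = False.
The clause (x_32) is unit, so x_32 = True.
The clause (¬x_12) is unit, so x_12 = False.
The clause (¬x_42) is unit, so x_42 = False.
The clause (x_43) is unit, so x_43 = True.
But (¬x_43) is also a unit clause — contradiction.
Either choice for x_22 ends in contradiction.
Either choice for x_11 ends in contradiction.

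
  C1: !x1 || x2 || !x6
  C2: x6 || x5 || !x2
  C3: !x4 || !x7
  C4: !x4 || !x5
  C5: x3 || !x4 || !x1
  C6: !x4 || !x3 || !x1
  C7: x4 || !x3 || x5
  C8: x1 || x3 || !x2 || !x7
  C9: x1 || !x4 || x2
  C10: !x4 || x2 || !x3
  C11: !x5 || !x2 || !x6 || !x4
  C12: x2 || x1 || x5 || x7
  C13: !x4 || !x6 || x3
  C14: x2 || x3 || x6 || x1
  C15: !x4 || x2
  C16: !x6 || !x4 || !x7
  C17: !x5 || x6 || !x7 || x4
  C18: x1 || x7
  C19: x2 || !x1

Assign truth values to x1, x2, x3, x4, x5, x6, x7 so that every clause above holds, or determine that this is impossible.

x1=true, x2=true, x3=false, x4=false, x5=true, x6=false, x7=false

Try x4 = false.
Try x3 = false.
Try x1 = true.
(x2) alone gives x2 = true.
Try x6 = false.
(x5) alone gives x5 = true.
(!x7) alone gives x7 = false.
This assignment satisfies each clause.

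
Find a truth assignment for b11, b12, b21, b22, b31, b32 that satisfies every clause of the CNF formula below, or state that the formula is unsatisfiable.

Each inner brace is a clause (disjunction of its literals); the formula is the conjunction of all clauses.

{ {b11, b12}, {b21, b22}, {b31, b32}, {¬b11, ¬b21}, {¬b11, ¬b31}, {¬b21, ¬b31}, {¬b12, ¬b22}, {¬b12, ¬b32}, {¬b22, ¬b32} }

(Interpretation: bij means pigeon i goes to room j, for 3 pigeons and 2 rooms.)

UNSATISFIABLE

Case b11 = True:
The clause (¬b21) is unit, so b21 = False.
The clause (b22) is unit, so b22 = True.
The clause (¬b31) is unit, so b31 = False.
The clause (b32) is unit, so b32 = True.
That conflicts with the unit clause (¬b32).
So b11 must be the other value — set b11 = False.
The clause (b12) is unit, so b12 = True.
The clause (¬b22) is unit, so b22 = False.
The clause (b21) is unit, so b21 = True.
The clause (¬b31) is unit, so b31 = False.
The clause (b32) is unit, so b32 = True.
That conflicts with the unit clause (¬b32).
Both values of b11 lead to a conflict.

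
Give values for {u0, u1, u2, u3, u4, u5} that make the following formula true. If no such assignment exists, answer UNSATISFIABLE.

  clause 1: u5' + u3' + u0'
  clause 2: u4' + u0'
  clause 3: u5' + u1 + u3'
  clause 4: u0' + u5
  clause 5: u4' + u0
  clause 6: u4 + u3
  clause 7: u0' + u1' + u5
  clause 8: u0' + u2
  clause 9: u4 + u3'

Case u4 = 0:
Unit clause (u3) forces u3 = 1.
But (u3') is also a unit clause — contradiction.
Undo u4 and try u4 = 1.
Unit clause (u0') forces u0 = 0.
But (u0) is also a unit clause — contradiction.
Both values of u4 lead to a conflict.

UNSATISFIABLE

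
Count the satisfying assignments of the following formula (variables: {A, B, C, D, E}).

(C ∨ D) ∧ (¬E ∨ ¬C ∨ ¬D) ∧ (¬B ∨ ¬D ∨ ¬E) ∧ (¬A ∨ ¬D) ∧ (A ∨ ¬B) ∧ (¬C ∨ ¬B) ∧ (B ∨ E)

There are 2^5 = 32 truth assignments over (A, B, C, D, E).
Split on C. With C = True, the clauses containing C are satisfied and ¬C drops from the rest; 2 of the 2^4 = 16 assignments to the other variables satisfy what remains.
With C = False, by the same count on the reduced clause set, 1 assignment works.
(One model: A=F, B=F, C=F, D=T, E=T.)
Total: 2 + 1 = 3.

3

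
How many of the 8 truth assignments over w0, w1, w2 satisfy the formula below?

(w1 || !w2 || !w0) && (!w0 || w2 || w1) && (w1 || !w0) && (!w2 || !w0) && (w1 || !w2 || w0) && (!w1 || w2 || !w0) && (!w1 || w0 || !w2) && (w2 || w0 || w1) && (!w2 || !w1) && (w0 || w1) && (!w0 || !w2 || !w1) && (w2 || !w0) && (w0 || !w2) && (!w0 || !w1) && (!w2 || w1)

1

There are 2^3 = 8 truth assignments over (w0, w1, w2).
Split on w2. With w2 = true, the clauses containing w2 are satisfied and !w2 drops from the rest; 0 of the 2^2 = 4 assignments to the other variables satisfy what remains.
With w2 = false, by the same count on the reduced clause set, 1 assignment works.
(One model: w0=F, w1=T, w2=F.)
Total: 0 + 1 = 1.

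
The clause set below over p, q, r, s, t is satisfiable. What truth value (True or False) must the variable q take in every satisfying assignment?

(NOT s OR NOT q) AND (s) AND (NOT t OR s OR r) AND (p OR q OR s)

Suppose q = true.
(NOT s) alone gives s = false.
Now (s) is unsatisfied and unit — conflict.
So every satisfying assignment has q = False.

False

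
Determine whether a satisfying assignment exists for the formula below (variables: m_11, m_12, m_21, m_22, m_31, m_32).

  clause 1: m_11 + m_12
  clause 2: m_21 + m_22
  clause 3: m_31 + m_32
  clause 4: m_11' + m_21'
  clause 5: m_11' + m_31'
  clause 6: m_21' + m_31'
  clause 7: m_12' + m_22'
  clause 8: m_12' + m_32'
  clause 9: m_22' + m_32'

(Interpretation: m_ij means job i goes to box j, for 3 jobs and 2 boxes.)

Branch on m_11: set m_11 = 1.
The clause (m_21') is unit, so m_21 = 0.
The clause (m_22) is unit, so m_22 = 1.
The clause (m_31') is unit, so m_31 = 0.
The clause (m_32) is unit, so m_32 = 1.
Now (m_32') is unsatisfied and unit — conflict.
Undo m_11 and try m_11 = 0.
The clause (m_12) is unit, so m_12 = 1.
The clause (m_22') is unit, so m_22 = 0.
The clause (m_21) is unit, so m_21 = 1.
The clause (m_31') is unit, so m_31 = 0.
The clause (m_32) is unit, so m_32 = 1.
Now (m_32') is unsatisfied and unit — conflict.
Either choice for m_11 ends in contradiction.
No assignment satisfies every clause.

No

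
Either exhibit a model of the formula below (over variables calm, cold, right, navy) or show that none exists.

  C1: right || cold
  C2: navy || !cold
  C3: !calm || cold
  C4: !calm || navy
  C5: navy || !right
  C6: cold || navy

calm=true; cold=true; right=false; navy=true

Branch on right: set right = false.
The clause (cold) is unit, so cold = true.
The clause (navy) is unit, so navy = true.
All clauses hold; calm can take either value.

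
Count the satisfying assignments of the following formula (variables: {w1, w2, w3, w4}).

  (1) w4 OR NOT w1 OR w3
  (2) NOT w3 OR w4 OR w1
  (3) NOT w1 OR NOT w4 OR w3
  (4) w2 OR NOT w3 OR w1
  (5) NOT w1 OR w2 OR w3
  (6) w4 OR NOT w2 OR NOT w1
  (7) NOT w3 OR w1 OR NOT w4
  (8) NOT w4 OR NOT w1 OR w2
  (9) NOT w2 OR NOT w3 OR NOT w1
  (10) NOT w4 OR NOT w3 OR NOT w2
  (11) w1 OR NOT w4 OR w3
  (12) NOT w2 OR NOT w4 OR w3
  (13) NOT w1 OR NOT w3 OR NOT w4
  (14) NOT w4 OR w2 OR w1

3

There are 2^4 = 16 truth assignments over (w1, w2, w3, w4).
Split on w1. With w1 = true, the clauses containing w1 are satisfied and NOT w1 drops from the rest; 1 of the 2^3 = 8 assignments to the other variables satisfy what remains.
With w1 = false, by the same count on the reduced clause set, 2 assignments work.
(One model: w1=F, w2=F, w3=F, w4=F.)
Total: 1 + 2 = 3.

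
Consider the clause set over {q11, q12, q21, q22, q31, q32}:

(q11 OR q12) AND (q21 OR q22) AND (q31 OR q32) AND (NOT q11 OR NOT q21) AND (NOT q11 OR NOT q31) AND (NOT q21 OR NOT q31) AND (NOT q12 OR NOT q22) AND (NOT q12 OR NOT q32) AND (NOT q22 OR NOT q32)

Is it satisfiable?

Branch on q11: set q11 = true.
(NOT q21) alone gives q21 = false.
(q22) alone gives q22 = true.
(NOT q31) alone gives q31 = false.
(q32) alone gives q32 = true.
Now (NOT q32) is unsatisfied and unit — conflict.
Backtrack on q11: now try q11 = false.
(q12) alone gives q12 = true.
(NOT q22) alone gives q22 = false.
(q21) alone gives q21 = true.
(NOT q31) alone gives q31 = false.
(q32) alone gives q32 = true.
Now (NOT q32) is unsatisfied and unit — conflict.
Neither q11 = true nor q11 = false works.
No assignment satisfies every clause.

Unsatisfiable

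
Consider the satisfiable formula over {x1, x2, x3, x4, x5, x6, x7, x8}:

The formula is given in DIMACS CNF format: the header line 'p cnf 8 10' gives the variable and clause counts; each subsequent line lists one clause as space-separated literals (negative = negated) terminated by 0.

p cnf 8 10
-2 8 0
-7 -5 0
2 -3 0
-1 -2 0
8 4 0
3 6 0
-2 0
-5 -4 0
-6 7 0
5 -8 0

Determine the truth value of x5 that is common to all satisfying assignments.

False

Suppose x5 = True.
From the singleton clause (¬x7), x7 = False.
From the singleton clause (¬x2), x2 = False.
From the singleton clause (¬x3), x3 = False.
From the singleton clause (x6), x6 = True.
That conflicts with the unit clause (¬x6).
So every satisfying assignment has x5 = False.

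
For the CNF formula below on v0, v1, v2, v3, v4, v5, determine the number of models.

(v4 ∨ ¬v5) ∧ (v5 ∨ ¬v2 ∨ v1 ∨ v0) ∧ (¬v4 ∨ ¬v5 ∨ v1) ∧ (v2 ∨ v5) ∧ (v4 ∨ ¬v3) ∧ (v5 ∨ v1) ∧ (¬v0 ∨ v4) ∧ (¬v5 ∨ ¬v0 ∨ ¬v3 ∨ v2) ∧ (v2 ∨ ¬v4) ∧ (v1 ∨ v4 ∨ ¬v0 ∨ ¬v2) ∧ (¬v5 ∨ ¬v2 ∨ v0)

7

There are 2^6 = 64 truth assignments over (v0, v1, v2, v3, v4, v5).
Split on v1. With v1 = True, the clauses containing v1 are satisfied and ¬v1 drops from the rest; 7 of the 2^5 = 32 assignments to the other variables satisfy what remains.
With v1 = False, by the same count on the reduced clause set, 0 assignments work.
(One model: v0=F, v1=T, v2=T, v3=F, v4=F, v5=F.)
Total: 7 + 0 = 7.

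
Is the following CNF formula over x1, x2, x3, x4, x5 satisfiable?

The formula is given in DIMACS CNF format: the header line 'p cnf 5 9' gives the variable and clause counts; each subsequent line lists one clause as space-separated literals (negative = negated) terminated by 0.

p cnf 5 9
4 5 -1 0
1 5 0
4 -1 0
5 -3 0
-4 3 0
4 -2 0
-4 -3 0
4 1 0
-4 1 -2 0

No

Try x1 = True.
The clause (x4) is unit, so x4 = True.
The clause (x3) is unit, so x3 = True.
That conflicts with the unit clause (¬x3).
So x1 must be the other value — set x1 = False.
The clause (x5) is unit, so x5 = True.
The clause (x4) is unit, so x4 = True.
The clause (x3) is unit, so x3 = True.
That conflicts with the unit clause (¬x3).
Either choice for x1 ends in contradiction.
No assignment satisfies every clause.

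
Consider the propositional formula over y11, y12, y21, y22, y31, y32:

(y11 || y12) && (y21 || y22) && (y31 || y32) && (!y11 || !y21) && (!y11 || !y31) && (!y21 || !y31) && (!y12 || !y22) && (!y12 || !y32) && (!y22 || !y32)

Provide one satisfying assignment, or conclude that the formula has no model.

UNSATISFIABLE

Case y11 = true:
(!y21) alone gives y21 = false.
(y22) alone gives y22 = true.
(!y31) alone gives y31 = false.
(y32) alone gives y32 = true.
But (!y32) is also a unit clause — contradiction.
Backtrack on y11: now try y11 = false.
(y12) alone gives y12 = true.
(!y22) alone gives y22 = false.
(y21) alone gives y21 = true.
(!y31) alone gives y31 = false.
(y32) alone gives y32 = true.
But (!y32) is also a unit clause — contradiction.
Neither y11 = true nor y11 = false works.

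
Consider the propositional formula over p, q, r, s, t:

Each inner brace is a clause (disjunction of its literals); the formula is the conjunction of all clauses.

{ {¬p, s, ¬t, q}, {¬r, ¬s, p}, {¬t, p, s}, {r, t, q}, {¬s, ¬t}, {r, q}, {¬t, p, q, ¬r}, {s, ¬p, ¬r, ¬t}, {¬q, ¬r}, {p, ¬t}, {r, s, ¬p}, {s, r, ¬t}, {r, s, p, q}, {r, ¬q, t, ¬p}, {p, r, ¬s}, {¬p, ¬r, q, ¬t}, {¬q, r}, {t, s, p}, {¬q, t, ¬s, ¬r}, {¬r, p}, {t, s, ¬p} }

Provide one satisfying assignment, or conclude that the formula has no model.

Suppose s = True.
(¬t) alone gives t = False.
Suppose r = True.
(p) alone gives p = True.
(¬q) alone gives q = False.
Every clause now holds.

p ↦ True, q ↦ False, r ↦ True, s ↦ True, t ↦ False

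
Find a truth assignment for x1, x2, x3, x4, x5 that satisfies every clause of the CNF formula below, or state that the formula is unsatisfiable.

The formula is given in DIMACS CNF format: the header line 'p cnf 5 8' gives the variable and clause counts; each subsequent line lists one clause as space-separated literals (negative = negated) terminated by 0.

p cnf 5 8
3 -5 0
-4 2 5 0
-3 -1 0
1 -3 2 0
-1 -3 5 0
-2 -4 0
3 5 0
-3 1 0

Case x3 = True:
(¬x1) alone gives x1 = False.
Now (x1) is unsatisfied and unit — conflict.
Backtrack on x3: now try x3 = False.
(¬x5) alone gives x5 = False.
Now (x5) is unsatisfied and unit — conflict.
Both values of x3 lead to a conflict.

UNSATISFIABLE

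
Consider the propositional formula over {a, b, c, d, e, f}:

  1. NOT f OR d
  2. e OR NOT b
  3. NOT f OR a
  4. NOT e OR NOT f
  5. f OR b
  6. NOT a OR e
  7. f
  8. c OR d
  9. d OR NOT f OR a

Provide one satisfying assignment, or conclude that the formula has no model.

UNSATISFIABLE

Unit clause (f) forces f = true.
Unit clause (d) forces d = true.
Unit clause (a) forces a = true.
Unit clause (NOT e) forces e = false.
Now (e) is unsatisfied and unit — conflict.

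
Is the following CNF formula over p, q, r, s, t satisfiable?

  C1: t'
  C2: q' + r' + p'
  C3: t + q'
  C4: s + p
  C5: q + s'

Satisfiable

The clause (t') is unit, so t = 0.
The clause (q') is unit, so q = 0.
The clause (s') is unit, so s = 0.
The clause (p) is unit, so p = 1.
Every clause is now satisfied; r is unconstrained.
A satisfying assignment: p=1,  q=0,  r=0,  s=0,  t=0.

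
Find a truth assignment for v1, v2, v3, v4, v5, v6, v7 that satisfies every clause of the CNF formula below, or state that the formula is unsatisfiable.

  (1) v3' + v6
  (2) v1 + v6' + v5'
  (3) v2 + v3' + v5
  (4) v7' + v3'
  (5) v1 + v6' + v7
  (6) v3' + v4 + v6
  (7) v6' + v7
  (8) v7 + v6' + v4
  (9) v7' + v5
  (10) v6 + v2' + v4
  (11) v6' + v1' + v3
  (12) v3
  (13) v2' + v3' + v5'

UNSATISFIABLE

(v3) alone gives v3 = 1.
(v6) alone gives v6 = 1.
(v7') alone gives v7 = 0.
But (v7) is also a unit clause — contradiction.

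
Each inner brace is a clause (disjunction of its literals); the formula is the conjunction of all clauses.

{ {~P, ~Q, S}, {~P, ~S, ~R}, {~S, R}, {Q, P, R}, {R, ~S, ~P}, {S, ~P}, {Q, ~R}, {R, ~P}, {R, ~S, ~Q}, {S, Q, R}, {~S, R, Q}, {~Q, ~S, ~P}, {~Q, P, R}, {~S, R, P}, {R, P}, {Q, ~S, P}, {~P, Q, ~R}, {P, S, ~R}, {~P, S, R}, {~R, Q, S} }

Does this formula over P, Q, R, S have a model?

Branch on S: set S = 1.
(R) alone gives R = 1.
(~P) alone gives P = 0.
(Q) alone gives Q = 1.
Every clause now holds.
A satisfying assignment: P ↦ 0,  Q ↦ 1,  R ↦ 1,  S ↦ 1.

Yes, satisfiable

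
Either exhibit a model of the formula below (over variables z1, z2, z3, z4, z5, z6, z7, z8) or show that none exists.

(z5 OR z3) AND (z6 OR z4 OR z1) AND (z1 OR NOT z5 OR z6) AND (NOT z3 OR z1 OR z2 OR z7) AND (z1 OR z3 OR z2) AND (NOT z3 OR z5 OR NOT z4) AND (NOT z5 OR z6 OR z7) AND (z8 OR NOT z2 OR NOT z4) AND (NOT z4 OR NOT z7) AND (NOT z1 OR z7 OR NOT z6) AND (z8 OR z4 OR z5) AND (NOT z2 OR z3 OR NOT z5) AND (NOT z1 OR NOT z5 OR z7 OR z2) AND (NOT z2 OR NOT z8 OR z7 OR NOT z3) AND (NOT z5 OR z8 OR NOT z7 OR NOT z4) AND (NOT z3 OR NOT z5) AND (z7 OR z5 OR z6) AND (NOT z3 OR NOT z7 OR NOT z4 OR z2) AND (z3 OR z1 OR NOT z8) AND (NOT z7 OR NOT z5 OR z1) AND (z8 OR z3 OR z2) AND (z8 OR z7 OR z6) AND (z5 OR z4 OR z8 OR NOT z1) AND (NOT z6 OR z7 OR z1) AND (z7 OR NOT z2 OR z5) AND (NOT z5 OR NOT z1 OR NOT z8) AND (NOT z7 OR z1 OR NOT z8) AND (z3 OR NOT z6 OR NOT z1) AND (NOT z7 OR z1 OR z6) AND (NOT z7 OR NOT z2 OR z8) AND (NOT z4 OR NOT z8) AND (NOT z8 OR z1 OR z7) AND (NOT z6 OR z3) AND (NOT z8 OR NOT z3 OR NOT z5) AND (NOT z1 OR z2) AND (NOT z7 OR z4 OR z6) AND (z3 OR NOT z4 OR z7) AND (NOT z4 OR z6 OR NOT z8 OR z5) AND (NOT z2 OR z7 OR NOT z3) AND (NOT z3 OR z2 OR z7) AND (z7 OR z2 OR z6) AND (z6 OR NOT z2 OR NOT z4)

z1 ↦ true; z2 ↦ true; z3 ↦ true; z4 ↦ false; z5 ↦ false; z6 ↦ true; z7 ↦ true; z8 ↦ true

Suppose z5 = false.
Unit clause (z3) forces z3 = true.
Unit clause (NOT z4) forces z4 = false.
Unit clause (z8) forces z8 = true.
Suppose z6 = true.
Suppose z1 = true.
Unit clause (z7) forces z7 = true.
Unit clause (z2) forces z2 = true.
This assignment satisfies each clause.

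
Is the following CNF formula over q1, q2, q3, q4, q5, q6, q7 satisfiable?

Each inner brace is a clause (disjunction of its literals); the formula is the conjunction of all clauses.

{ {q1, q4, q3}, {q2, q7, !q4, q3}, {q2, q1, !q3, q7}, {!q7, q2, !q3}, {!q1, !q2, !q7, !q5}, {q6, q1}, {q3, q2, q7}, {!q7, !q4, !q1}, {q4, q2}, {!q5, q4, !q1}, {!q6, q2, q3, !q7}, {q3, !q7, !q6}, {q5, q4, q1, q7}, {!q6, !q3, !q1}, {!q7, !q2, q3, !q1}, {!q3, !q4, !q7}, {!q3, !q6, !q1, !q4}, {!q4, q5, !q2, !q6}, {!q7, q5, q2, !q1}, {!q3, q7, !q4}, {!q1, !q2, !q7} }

Case q6 = false:
From the singleton clause (q1), q1 = true.
Case q7 = false:
Case q3 = false:
From the singleton clause (q2), q2 = true.
Case q5 = false:
No clause remains; q4 is free.
A satisfying assignment: q1=true, q2=true, q3=false, q4=true, q5=false, q6=false, q7=false.

Satisfiable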